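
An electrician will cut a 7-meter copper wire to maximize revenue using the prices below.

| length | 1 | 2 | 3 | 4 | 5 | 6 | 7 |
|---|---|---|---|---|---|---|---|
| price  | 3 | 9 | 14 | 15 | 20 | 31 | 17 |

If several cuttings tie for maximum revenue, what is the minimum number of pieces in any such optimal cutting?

Consider every possible first cut. r[k] is the best of p[i]+r[k−i] over all sellable i≤k.
r[1] = 3
r[2] = max(3+3, 9+0) = 9
r[3] = max(3+9, 9+3, 14+0) = 14
r[4] = max(3+14, 9+9, 14+3, 15+0) = 18
r[5] = max(3+18, 9+14, 14+9, 15+3, 20+0) = 23
r[6] = max(3+23, 9+18, 14+14, 15+9, 20+3, 31+0) = 31
r[7] = max(3+31, 9+23, 14+18, …, 31+3, 17+0) = 34
Maximum revenue is €34.
Now minimize piece count subject to staying optimal: for each k, pieces[k] = 1 + min over i with p[i]+r[k−i]=r[k] of pieces[k−i].
pieces[4] = 2
pieces[5] = 2
pieces[6] = 1
pieces[7] = 2

2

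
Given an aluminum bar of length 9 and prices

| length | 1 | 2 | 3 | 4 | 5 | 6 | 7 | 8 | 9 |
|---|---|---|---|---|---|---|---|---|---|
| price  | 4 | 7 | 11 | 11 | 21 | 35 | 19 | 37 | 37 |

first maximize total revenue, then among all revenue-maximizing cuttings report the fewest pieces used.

4

Consider every possible first cut. r[k] is the best of p[i]+r[k−i] over all sellable i≤k.
r[1] = 4
r[2] = max(4+4, 7+0) = 8
r[3] = max(4+8, 7+4, 11+0) = 12
r[4] = max(4+12, 7+8, 11+4, 11+0) = 16
r[5] = max(4+16, 7+12, 11+8, 11+4, 21+0) = 21
r[6] = max(4+21, 7+16, 11+12, 11+8, 21+4, 35+0) = 35
r[7] = max(4+35, 7+21, 11+16, …, 35+4, 19+0) = 39
r[8] = max(4+39, 7+35, 11+21, …, 19+4, 37+0) = 43
r[9] = max(4+43, 7+39, 11+35, …, 37+4, 37+0) = 47
Maximum revenue is $47.
Now minimize piece count subject to staying optimal: for each k, pieces[k] = 1 + min over i with p[i]+r[k−i]=r[k] of pieces[k−i].
pieces[6] = 1
pieces[7] = 2
pieces[8] = 3
pieces[9] = 4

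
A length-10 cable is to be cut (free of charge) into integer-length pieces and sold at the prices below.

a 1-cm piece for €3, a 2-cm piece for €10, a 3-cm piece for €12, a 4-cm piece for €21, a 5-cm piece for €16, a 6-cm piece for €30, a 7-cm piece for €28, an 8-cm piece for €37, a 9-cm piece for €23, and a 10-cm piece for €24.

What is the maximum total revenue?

52

Let r[k] be the best obtainable value from length k. For each k, try every first piece i and keep the best of price[i] + r[k−i].
r[1] = 3
r[2] = max(3+3, 10+0) = 10
r[3] = max(3+10, 10+3, 12+0) = 13
r[4] = max(3+13, 10+10, 12+3, 21+0) = 21
r[5] = max(3+21, 10+13, 12+10, 21+3, 16+0) = 24
r[6] = max(3+24, 10+21, 12+13, 21+10, 16+3, 30+0) = 31
r[7] = max(3+31, 10+24, 12+21, …, 30+3, 28+0) = 34
r[8] = max(3+34, 10+31, 12+24, …, 28+3, 37+0) = 42
r[9] = max(3+42, 10+34, 12+31, …, 37+3, 23+0) = 45
r[10] = max(3+45, 10+42, 12+34, …, 23+3, 24+0) = 52
One optimal cutting: 4 + 4 + 2 → €21 + €21 + €10 = €52.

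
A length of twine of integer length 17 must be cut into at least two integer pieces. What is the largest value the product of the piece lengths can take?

486

Define P[k] = max over 1≤i<k of i · max(k−i, P[k−i]); the inner max lets the remainder stay uncut if that's better.
P[2] = 1*max(1,0) = 1*1 = 1
P[3] = 1*max(2,1) = 1*2 = 2
P[4] = 2*max(2,1) = 2*2 = 4
P[5] = 2*max(3,2) = 2*3 = 6
P[6] = 3*max(3,2) = 3*3 = 9
P[7] = 2*max(5,6) = 2*6 = 12
P[8] = 2*max(6,9) = 2*9 = 18
P[9] = 3*max(6,9) = 3*9 = 27
P[10] = 2*max(8,18) = 2*18 = 36
P[11] = 2*max(9,27) = 2*27 = 54
P[12] = 3*max(9,27) = 3*27 = 81
P[13] = 2*max(11,54) = 2*54 = 108
P[14] = 2*max(12,81) = 2*81 = 162
P[15] = 3*max(12,81) = 3*81 = 243
P[16] = 2*max(14,162) = 2*162 = 324
P[17] = 2*max(15,243) = 2*243 = 486
One optimal split: 3 + 3 + 3 + 3 + 3 + 2; product 3*3*3*3*3*2 = 486.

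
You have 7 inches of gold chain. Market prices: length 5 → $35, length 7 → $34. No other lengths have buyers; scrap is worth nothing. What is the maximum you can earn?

Let r[k] be the best obtainable value from length k. For each k, try every first piece i and keep the best of price[i] + r[k−i].
r[1] = 0
r[2] = 0
r[3] = 0
r[4] = 0
r[5] = 35
r[6] = 35
r[7] = 35
One optimal cutting: pieces 5 with 2 inches of scrap → $35.

35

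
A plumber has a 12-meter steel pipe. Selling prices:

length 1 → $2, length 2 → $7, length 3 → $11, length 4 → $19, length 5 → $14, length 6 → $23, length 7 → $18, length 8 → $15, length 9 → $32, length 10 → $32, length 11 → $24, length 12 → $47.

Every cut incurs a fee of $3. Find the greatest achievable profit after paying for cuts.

Build r[k] bottom-up: r[k] = max over allowed piece i of (p[i] + r[k−i]) − 3 per cut.
r[1] = 2
r[2] = max(2+2-3, 7+0) = 7
r[3] = max(2+7-3, 7+2-3, 11+0) = 11
r[4] = max(2+11-3, 7+7-3, 11+2-3, 19+0) = 19
r[5] = max(2+19-3, 7+11-3, 11+7-3, 19+2-3, 14+0) = 18
r[6] = max(2+18-3, 7+19-3, 11+11-3, 19+7-3, 14+2-3, 23+0) = 23
r[7] = max(2+23-3, 7+18-3, 11+19-3, …, 23+2-3, 18+0) = 27
r[8] = max(2+27-3, 7+23-3, 11+18-3, …, 18+2-3, 15+0) = 35
r[9] = max(2+35-3, 7+27-3, 11+23-3, …, 15+2-3, 32+0) = 34
r[10] = max(2+34-3, 7+35-3, 11+27-3, …, 32+2-3, 32+0) = 39
r[11] = max(2+39-3, 7+34-3, 11+35-3, …, 32+2-3, 24+0) = 43
r[12] = max(2+43-3, 7+39-3, 11+34-3, …, 24+2-3, 47+0) = 51
One optimal plan: pieces 4 + 4 + 4 (2 cuts) → $57 − $6 = $51.

51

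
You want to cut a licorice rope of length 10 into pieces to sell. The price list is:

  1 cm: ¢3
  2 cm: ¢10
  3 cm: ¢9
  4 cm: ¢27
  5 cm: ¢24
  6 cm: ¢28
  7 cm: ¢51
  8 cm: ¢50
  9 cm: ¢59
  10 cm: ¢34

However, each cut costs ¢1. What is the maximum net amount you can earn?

62

Consider every possible first cut. v[k] is the best of p[i]+v[k−i] over all sellable i≤k, charging 1 whenever i<k.
v[1] = 3
v[2] = max(3+3-1, 10+0) = 10
v[3] = max(3+10-1, 10+3-1, 9+0) = 12
v[4] = max(3+12-1, 10+10-1, 9+3-1, 27+0) = 27
v[5] = max(3+27-1, 10+12-1, 9+10-1, 27+3-1, 24+0) = 29
v[6] = max(3+29-1, 10+27-1, 9+12-1, 27+10-1, 24+3-1, 28+0) = 36
v[7] = max(3+36-1, 10+29-1, 9+27-1, …, 28+3-1, 51+0) = 51
v[8] = max(3+51-1, 10+36-1, 9+29-1, …, 51+3-1, 50+0) = 53
v[9] = max(3+53-1, 10+51-1, 9+36-1, …, 50+3-1, 59+0) = 60
v[10] = max(3+60-1, 10+53-1, 9+51-1, …, 59+3-1, 34+0) = 62
One optimal plan: pieces 7 + 2 + 1 (2 cuts) → ¢64 − ¢2 = ¢62.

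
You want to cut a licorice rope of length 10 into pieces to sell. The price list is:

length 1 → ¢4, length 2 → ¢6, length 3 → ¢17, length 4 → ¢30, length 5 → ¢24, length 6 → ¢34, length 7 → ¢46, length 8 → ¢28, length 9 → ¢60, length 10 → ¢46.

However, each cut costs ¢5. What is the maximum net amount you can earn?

Build net[k] bottom-up: net[k] = max over allowed piece i of (p[i] + net[k−i]) − 5 per cut.
net[1] = 4
net[2] = 6
net[3] = 17
net[4] = 30
net[5] = 29  (first piece 1, then net[4]=30)
net[6] = 34
net[7] = 46
net[8] = 55  (first piece 4, then net[4]=30)
net[9] = 60
net[10] = 59  (first piece 1, then net[9]=60)
One optimal plan: pieces 9 + 1 (1 cut) → ¢64 − ¢5 = ¢59.

59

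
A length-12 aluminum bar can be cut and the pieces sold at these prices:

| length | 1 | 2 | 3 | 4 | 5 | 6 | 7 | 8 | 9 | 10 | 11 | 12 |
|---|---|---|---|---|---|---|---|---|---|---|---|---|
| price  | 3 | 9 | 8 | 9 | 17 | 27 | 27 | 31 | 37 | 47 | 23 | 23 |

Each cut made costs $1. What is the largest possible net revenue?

55

Let v[k] be the best obtainable value from length k. For each k, try every first piece i and keep the best of price[i] + v[k−i] minus the 1 cut fee when i<k.
v[1] = 3
v[2] = max(3+3-1, 9+0) = 9
v[3] = max(3+9-1, 9+3-1, 8+0) = 11
v[4] = max(3+11-1, 9+9-1, 8+3-1, 9+0) = 17
v[5] = max(3+17-1, 9+11-1, 8+9-1, 9+3-1, 17+0) = 19
v[6] = max(3+19-1, 9+17-1, 8+11-1, 9+9-1, 17+3-1, 27+0) = 27
v[7] = max(3+27-1, 9+19-1, 8+17-1, …, 27+3-1, 27+0) = 29
v[8] = max(3+29-1, 9+27-1, 8+19-1, …, 27+3-1, 31+0) = 35
v[9] = max(3+35-1, 9+29-1, 8+27-1, …, 31+3-1, 37+0) = 37
v[10] = max(3+37-1, 9+35-1, 8+29-1, …, 37+3-1, 47+0) = 47
v[11] = max(3+47-1, 9+37-1, 8+35-1, …, 47+3-1, 23+0) = 49
v[12] = max(3+49-1, 9+47-1, 8+37-1, …, 23+3-1, 23+0) = 55
One optimal plan: pieces 10 + 2 (1 cut) → $56 − $1 = $55.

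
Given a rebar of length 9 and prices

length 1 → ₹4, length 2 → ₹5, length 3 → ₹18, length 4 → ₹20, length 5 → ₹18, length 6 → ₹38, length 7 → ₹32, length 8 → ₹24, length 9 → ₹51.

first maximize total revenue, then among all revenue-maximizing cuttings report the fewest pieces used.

2

Build r[k] bottom-up: r[k] = max over allowed piece i of (p[i] + r[k−i]).
r[1] = 4
r[2] = max(4+4, 5+0) = 8
r[3] = max(4+8, 5+4, 18+0) = 18
r[4] = max(4+18, 5+8, 18+4, 20+0) = 22
r[5] = max(4+22, 5+18, 18+8, 20+4, 18+0) = 26
r[6] = max(4+26, 5+22, 18+18, 20+8, 18+4, 38+0) = 38
r[7] = max(4+38, 5+26, 18+22, …, 38+4, 32+0) = 42
r[8] = max(4+42, 5+38, 18+26, …, 32+4, 24+0) = 46
r[9] = max(4+46, 5+42, 18+38, …, 24+4, 51+0) = 56
Maximum revenue is ₹56.
Now minimize piece count subject to staying optimal: for each k, pieces[k] = 1 + min over i with p[i]+r[k−i]=r[k] of pieces[k−i].
pieces[6] = 1
pieces[7] = 2
pieces[8] = 3
pieces[9] = 2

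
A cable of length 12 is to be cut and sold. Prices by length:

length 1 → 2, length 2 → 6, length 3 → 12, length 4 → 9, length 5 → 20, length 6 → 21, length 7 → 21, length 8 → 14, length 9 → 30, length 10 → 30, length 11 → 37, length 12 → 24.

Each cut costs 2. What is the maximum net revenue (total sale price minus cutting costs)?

Let v[k] be the best obtainable value from length k. For each k, try every first piece i and keep the best of price[i] + v[k−i] minus the 2 cut fee when i<k.
v[1] = 2
v[2] = 6
v[3] = 12
v[4] = 12  (first piece 1, then v[3]=12)
v[5] = 20
v[6] = 22  (first piece 3, then v[3]=12)
v[7] = 24  (first piece 2, then v[5]=20)
v[8] = 30  (first piece 3, then v[5]=20)
v[9] = 32  (first piece 3, then v[6]=22)
v[10] = 38  (first piece 5, then v[5]=20)
v[11] = 40  (first piece 3, then v[8]=30)
v[12] = 42  (first piece 2, then v[10]=38)
One optimal plan: pieces 5 + 5 + 2 (2 cuts) → 46 − 4 = 42.

42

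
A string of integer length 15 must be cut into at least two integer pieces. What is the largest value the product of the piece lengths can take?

243

Let prod[k] be the best product for length k (with at least one cut). For each first piece i, the rest contributes max(k−i, prod[k−i]).
Small cases: prod[2]=1, prod[3]=2, prod[4]=4, prod[5]=6, prod[6]=9, prod[7]=12, prod[8]=18, prod[9]=27.
prod[10] = 2·max(8,18) = 2·18 = 36
prod[11] = 2·max(9,27) = 2·27 = 54
prod[12] = 3·max(9,27) = 3·27 = 81
prod[13] = 2·max(11,54) = 2·54 = 108
prod[14] = 2·max(12,81) = 2·81 = 162
prod[15] = 3·max(12,81) = 3·81 = 243
One optimal split: 3 + 3 + 3 + 3 + 3; product 3·3·3·3·3 = 243.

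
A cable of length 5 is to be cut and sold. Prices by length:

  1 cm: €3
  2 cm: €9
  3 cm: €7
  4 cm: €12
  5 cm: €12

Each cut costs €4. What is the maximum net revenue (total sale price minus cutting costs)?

Consider every possible first cut. v[k] is the best of p[i]+v[k−i] over all sellable i≤k, charging 4 whenever i<k.
v[1] = 3
v[2] = max(3+3-4, 9+0) = 9
v[3] = max(3+9-4, 9+3-4, 7+0) = 8
v[4] = max(3+8-4, 9+9-4, 7+3-4, 12+0) = 14
v[5] = max(3+14-4, 9+8-4, 7+9-4, 12+3-4, 12+0) = 13
One optimal plan: pieces 2 + 2 + 1 (2 cuts) → €21 − €8 = €13.

13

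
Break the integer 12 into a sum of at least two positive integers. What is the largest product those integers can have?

81

Let P[k] be the best product for length k (with at least one cut). For each first piece i, the rest contributes max(k−i, P[k−i]).
Small cases: P[2]=1, P[3]=2, P[4]=4.
P[5] = 2×max(3,2) = 2×3 = 6
P[6] = 3×max(3,2) = 3×3 = 9
P[7] = 2×max(5,6) = 2×6 = 12
P[8] = 2×max(6,9) = 2×9 = 18
P[9] = 3×max(6,9) = 3×9 = 27
P[10] = 2×max(8,18) = 2×18 = 36
P[11] = 2×max(9,27) = 2×27 = 54
P[12] = 3×max(9,27) = 3×27 = 81
One optimal split: 3 + 3 + 3 + 3; product 3×3×3×3 = 81.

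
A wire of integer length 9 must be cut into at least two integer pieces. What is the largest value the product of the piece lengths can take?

Fill prod[k] for k=2..9: at each k try every first piece i and multiply by the better of (k−i) uncut or prod[k−i].
prod[2] = 1·max(1,0) = 1·1 = 1
prod[3] = max(1·2, 2·1) = 2
prod[4] = max(1·3, 2·2, 3·1) = 4
prod[5] = max(1·4, 2·3, 3·2, 4·1) = 6
prod[6] = max(1·6, 2·4, 3·3, 4·2, 5·1) = 9
prod[7] = max(1·9, 2·6, 3·4, 4·3, 5·2, 6·1) = 12
prod[8] = max(1·12, 2·9, 3·6, …, 6·2, 7·1) = 18
prod[9] = max(1·18, 2·12, 3·9, …, 7·2, 8·1) = 27
One optimal split: 3 + 3 + 3; product 3·3·3 = 27.

27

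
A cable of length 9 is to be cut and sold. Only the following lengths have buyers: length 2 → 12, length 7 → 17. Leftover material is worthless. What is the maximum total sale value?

Build r[k] bottom-up: r[k] = max over allowed piece i of (p[i] + r[k−i]).
r[1] = 0
r[2] = 12
r[3] = 12
r[4] = 24  (first piece 2, then r[2]=12)
r[5] = 24
r[6] = 36  (first piece 2, then r[4]=24)
r[7] = max(12+24, 17+0) = 36
r[8] = max(12+36, 17+0) = 48
r[9] = max(12+36, 17+12) = 48
One optimal cutting: pieces 2 + 2 + 2 + 2 with 1 cm of scrap → 48.

48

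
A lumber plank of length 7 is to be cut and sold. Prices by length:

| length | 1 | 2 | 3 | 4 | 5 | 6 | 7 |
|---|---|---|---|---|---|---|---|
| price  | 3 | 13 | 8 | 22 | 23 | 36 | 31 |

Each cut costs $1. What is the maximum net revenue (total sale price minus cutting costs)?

39

Build r[k] bottom-up: r[k] = max over allowed piece i of (p[i] + r[k−i]) − 1 per cut.
r[1] = 3
r[2] = max(3+3-1, 13+0) = 13
r[3] = max(3+13-1, 13+3-1, 8+0) = 15
r[4] = max(3+15-1, 13+13-1, 8+3-1, 22+0) = 25
r[5] = max(3+25-1, 13+15-1, 8+13-1, 22+3-1, 23+0) = 27
r[6] = max(3+27-1, 13+25-1, 8+15-1, 22+13-1, 23+3-1, 36+0) = 37
r[7] = max(3+37-1, 13+27-1, 8+25-1, …, 36+3-1, 31+0) = 39
One optimal plan: pieces 2 + 2 + 2 + 1 (3 cuts) → $42 − $3 = $39.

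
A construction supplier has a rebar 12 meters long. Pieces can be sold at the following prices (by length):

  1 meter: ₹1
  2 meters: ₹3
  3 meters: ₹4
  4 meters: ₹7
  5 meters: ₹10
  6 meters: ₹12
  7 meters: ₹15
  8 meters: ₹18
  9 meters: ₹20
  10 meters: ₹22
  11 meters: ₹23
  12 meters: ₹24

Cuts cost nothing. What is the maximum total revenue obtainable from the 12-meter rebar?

25

Let R[k] be the best obtainable value from length k. For each k, try every first piece i and keep the best of price[i] + R[k−i].
R[1] = 1
R[2] = max(1+1, 3+0) = 3
R[3] = max(1+3, 3+1, 4+0) = 4
R[4] = max(1+4, 3+3, 4+1, 7+0) = 7
R[5] = max(1+7, 3+4, 4+3, 7+1, 10+0) = 10
R[6] = max(1+10, 3+7, 4+4, 7+3, 10+1, 12+0) = 12
R[7] = max(1+12, 3+10, 4+7, …, 12+1, 15+0) = 15
R[8] = max(1+15, 3+12, 4+10, …, 15+1, 18+0) = 18
R[9] = max(1+18, 3+15, 4+12, …, 18+1, 20+0) = 20
R[10] = max(1+20, 3+18, 4+15, …, 20+1, 22+0) = 22
R[11] = max(1+22, 3+20, 4+18, …, 22+1, 23+0) = 23
R[12] = max(1+23, 3+22, 4+20, …, 23+1, 24+0) = 25
One optimal cutting: 10 + 2 → ₹22 + ₹3 = ₹25.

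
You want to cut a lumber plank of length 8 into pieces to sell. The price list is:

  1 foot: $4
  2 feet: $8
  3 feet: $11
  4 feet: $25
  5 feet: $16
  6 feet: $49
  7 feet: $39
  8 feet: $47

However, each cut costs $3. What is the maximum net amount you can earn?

54

Build r[k] bottom-up: r[k] = max over allowed piece i of (p[i] + r[k−i]) − 3 per cut.
r[1] = 4
r[2] = 8
r[3] = 11
r[4] = 25
r[5] = 26  (first piece 1, then r[4]=25)
r[6] = 49
r[7] = 50  (first piece 1, then r[6]=49)
r[8] = 54  (first piece 2, then r[6]=49)
One optimal plan: pieces 6 + 2 (1 cut) → $57 − $3 = $54.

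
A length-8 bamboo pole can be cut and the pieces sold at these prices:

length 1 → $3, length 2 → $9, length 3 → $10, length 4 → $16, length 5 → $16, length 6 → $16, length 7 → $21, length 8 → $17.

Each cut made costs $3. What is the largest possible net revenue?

29

Consider every possible first cut. v[k] is the best of p[i]+v[k−i] over all sellable i≤k, charging 3 whenever i<k.
v[1] = 3
v[2] = max(3+3-3, 9+0) = 9
v[3] = max(3+9-3, 9+3-3, 10+0) = 10
v[4] = max(3+10-3, 9+9-3, 10+3-3, 16+0) = 16
v[5] = max(3+16-3, 9+10-3, 10+9-3, 16+3-3, 16+0) = 16
v[6] = max(3+16-3, 9+16-3, 10+10-3, 16+9-3, 16+3-3, 16+0) = 22
v[7] = max(3+22-3, 9+16-3, 10+16-3, …, 16+3-3, 21+0) = 23
v[8] = max(3+23-3, 9+22-3, 10+16-3, …, 21+3-3, 17+0) = 29
One optimal plan: pieces 4 + 4 (1 cut) → $32 − $3 = $29.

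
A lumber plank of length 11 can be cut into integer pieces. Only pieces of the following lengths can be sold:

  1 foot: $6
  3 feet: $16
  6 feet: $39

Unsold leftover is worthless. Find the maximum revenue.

Let f[k] be the best obtainable value from length k. For each k, try every first piece i and keep the best of price[i] + f[k−i].
f[1] = 6
f[2] = 12  (first piece 1, then f[1]=6)
f[3] = 18  (first piece 1, then f[2]=12)
f[4] = 24  (first piece 1, then f[3]=18)
f[5] = 30  (first piece 1, then f[4]=24)
f[6] = 39
f[7] = 45  (first piece 1, then f[6]=39)
f[8] = 51  (first piece 1, then f[7]=45)
f[9] = 57  (first piece 1, then f[8]=51)
f[10] = 63  (first piece 1, then f[9]=57)
f[11] = 69  (first piece 1, then f[10]=63)
One optimal cutting: 6 + 1 + 1 + 1 + 1 + 1 → $69.

69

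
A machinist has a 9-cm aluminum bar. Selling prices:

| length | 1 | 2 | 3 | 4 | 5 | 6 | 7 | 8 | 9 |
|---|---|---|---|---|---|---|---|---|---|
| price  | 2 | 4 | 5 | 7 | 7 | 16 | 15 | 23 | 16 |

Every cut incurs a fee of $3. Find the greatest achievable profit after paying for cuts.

22

Let v[k] be the best obtainable value from length k. For each k, try every first piece i and keep the best of price[i] + v[k−i] minus the 3 cut fee when i<k.
v[1] = 2
v[2] = 4
v[3] = 5
v[4] = 7
v[5] = 7
v[6] = 16
v[7] = 15  (first piece 1, then v[6]=16)
v[8] = 23
v[9] = 22  (first piece 1, then v[8]=23)
One optimal plan: pieces 8 + 1 (1 cut) → $25 − $3 = $22.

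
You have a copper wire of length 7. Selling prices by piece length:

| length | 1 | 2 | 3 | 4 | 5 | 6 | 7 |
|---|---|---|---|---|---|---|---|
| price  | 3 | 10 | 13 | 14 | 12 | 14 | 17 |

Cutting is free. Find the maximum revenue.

33

Let v[k] be the best obtainable value from length k. For each k, try every first piece i and keep the best of price[i] + v[k−i].
v[1] = 3
v[2] = max(3+3, 10+0) = 10
v[3] = max(3+10, 10+3, 13+0) = 13
v[4] = max(3+13, 10+10, 13+3, 14+0) = 20
v[5] = max(3+20, 10+13, 13+10, 14+3, 12+0) = 23
v[6] = max(3+23, 10+20, 13+13, 14+10, 12+3, 14+0) = 30
v[7] = max(3+30, 10+23, 13+20, …, 14+3, 17+0) = 33
One optimal cutting: 2 + 2 + 2 + 1 → €10 + €10 + €10 + €3 = €33.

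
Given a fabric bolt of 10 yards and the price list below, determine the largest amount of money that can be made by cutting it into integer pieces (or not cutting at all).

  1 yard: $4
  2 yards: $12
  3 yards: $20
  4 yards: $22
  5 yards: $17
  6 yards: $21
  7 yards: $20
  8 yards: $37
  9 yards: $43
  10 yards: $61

64

Build v[k] bottom-up: v[k] = max over allowed piece i of (p[i] + v[k−i]).
v[1] = 4
v[2] = 12
v[3] = 20
v[4] = 24  (first piece 1, then v[3]=20)
v[5] = 32  (first piece 2, then v[3]=20)
v[6] = 40  (first piece 3, then v[3]=20)
v[7] = 44  (first piece 1, then v[6]=40)
v[8] = 52  (first piece 2, then v[6]=40)
v[9] = 60  (first piece 3, then v[6]=40)
v[10] = 64  (first piece 1, then v[9]=60)
One optimal cutting: 3 + 3 + 3 + 1 → $20 + $20 + $20 + $4 = $64.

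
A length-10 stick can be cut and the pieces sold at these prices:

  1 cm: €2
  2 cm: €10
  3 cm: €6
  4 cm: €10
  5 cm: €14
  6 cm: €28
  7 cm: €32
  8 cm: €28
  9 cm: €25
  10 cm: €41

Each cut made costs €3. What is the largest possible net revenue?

Let r[k] be the best obtainable value from length k. For each k, try every first piece i and keep the best of price[i] + r[k−i] minus the 3 cut fee when i<k.
r[1] = 2
r[2] = max(2+2-3, 10+0) = 10
r[3] = max(2+10-3, 10+2-3, 6+0) = 9
r[4] = max(2+9-3, 10+10-3, 6+2-3, 10+0) = 17
r[5] = max(2+17-3, 10+9-3, 6+10-3, 10+2-3, 14+0) = 16
r[6] = max(2+16-3, 10+17-3, 6+9-3, 10+10-3, 14+2-3, 28+0) = 28
r[7] = max(2+28-3, 10+16-3, 6+17-3, …, 28+2-3, 32+0) = 32
r[8] = max(2+32-3, 10+28-3, 6+16-3, …, 32+2-3, 28+0) = 35
r[9] = max(2+35-3, 10+32-3, 6+28-3, …, 28+2-3, 25+0) = 39
r[10] = max(2+39-3, 10+35-3, 6+32-3, …, 25+2-3, 41+0) = 42
One optimal plan: pieces 6 + 2 + 2 (2 cuts) → €48 − €6 = €42.

42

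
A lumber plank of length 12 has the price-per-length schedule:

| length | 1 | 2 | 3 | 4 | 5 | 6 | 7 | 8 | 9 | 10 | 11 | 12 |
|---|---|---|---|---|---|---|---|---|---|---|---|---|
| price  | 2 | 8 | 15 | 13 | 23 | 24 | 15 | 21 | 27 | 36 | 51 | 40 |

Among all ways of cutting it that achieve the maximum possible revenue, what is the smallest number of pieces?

Let r[k] be the best obtainable value from length k. For each k, try every first piece i and keep the best of price[i] + r[k−i].
r[1] = 2
r[2] = max(2+2, 8+0) = 8
r[3] = max(2+8, 8+2, 15+0) = 15
r[4] = max(2+15, 8+8, 15+2, 13+0) = 17
r[5] = max(2+17, 8+15, 15+8, 13+2, 23+0) = 23
r[6] = max(2+23, 8+17, 15+15, 13+8, 23+2, 24+0) = 30
r[7] = max(2+30, 8+23, 15+17, …, 24+2, 15+0) = 32
r[8] = max(2+32, 8+30, 15+23, …, 15+2, 21+0) = 38
r[9] = max(2+38, 8+32, 15+30, …, 21+2, 27+0) = 45
r[10] = max(2+45, 8+38, 15+32, …, 27+2, 36+0) = 47
r[11] = max(2+47, 8+45, 15+38, …, 36+2, 51+0) = 53
r[12] = max(2+53, 8+47, 15+45, …, 51+2, 40+0) = 60
Maximum revenue is $60.
Now minimize piece count subject to staying optimal: for each k, pieces[k] = 1 + min over i with p[i]+r[k−i]=r[k] of pieces[k−i].
pieces[9] = 3
pieces[10] = 4
pieces[11] = 3
pieces[12] = 4

4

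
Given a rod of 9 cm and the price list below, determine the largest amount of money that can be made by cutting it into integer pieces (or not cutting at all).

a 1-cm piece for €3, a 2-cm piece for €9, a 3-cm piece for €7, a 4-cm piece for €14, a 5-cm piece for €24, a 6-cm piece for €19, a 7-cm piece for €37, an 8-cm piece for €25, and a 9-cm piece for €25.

Consider every possible first cut. r[k] is the best of p[i]+r[k−i] over all sellable i≤k.
r[1] = 3
r[2] = 9
r[3] = 12  (first piece 1, then r[2]=9)
r[4] = 18  (first piece 2, then r[2]=9)
r[5] = 24
r[6] = 27  (first piece 1, then r[5]=24)
r[7] = 37
r[8] = 40  (first piece 1, then r[7]=37)
r[9] = 46  (first piece 2, then r[7]=37)
One optimal cutting: 7 + 2 → €37 + €9 = €46.

46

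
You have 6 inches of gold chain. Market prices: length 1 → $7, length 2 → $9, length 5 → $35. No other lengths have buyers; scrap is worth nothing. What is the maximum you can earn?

Consider every possible first cut. f[k] is the best of p[i]+f[k−i] over all sellable i≤k.
f[1] = 7
f[2] = 14  (first piece 1, then f[1]=7)
f[3] = 21  (first piece 1, then f[2]=14)
f[4] = 28  (first piece 1, then f[3]=21)
f[5] = 35  (first piece 1, then f[4]=28)
f[6] = 42  (first piece 1, then f[5]=35)
One optimal cutting: 1 + 1 + 1 + 1 + 1 + 1 → $42.

42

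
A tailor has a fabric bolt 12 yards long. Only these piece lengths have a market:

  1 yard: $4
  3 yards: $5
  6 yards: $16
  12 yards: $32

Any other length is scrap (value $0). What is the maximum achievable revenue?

48

Build f[k] bottom-up: f[k] = max over allowed piece i of (p[i] + f[k−i]).
f[1] = 4
f[2] = 8  (first piece 1, then f[1]=4)
f[3] = max(4+8, 5+0) = 12
f[4] = max(4+12, 5+4) = 16
f[5] = max(4+16, 5+8) = 20
f[6] = max(4+20, 5+12, 16+0) = 24
f[7] = max(4+24, 5+16, 16+4) = 28
f[8] = max(4+28, 5+20, 16+8) = 32
f[9] = max(4+32, 5+24, 16+12) = 36
f[10] = max(4+36, 5+28, 16+16) = 40
f[11] = max(4+40, 5+32, 16+20) = 44
f[12] = max(4+44, 5+36, 16+24, 32+0) = 48
One optimal cutting: 1 + 1 + 1 + 1 + 1 + 1 + 1 + 1 + 1 + 1 + 1 + 1 → $48.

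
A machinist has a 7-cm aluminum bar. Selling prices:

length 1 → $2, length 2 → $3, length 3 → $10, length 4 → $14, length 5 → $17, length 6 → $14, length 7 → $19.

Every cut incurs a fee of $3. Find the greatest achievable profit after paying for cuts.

21

Build net[k] bottom-up: net[k] = max over allowed piece i of (p[i] + net[k−i]) − 3 per cut.
net[1] = 2
net[2] = max(2+2-3, 3+0) = 3
net[3] = max(2+3-3, 3+2-3, 10+0) = 10
net[4] = max(2+10-3, 3+3-3, 10+2-3, 14+0) = 14
net[5] = max(2+14-3, 3+10-3, 10+3-3, 14+2-3, 17+0) = 17
net[6] = max(2+17-3, 3+14-3, 10+10-3, 14+3-3, 17+2-3, 14+0) = 17
net[7] = max(2+17-3, 3+17-3, 10+14-3, …, 14+2-3, 19+0) = 21
One optimal plan: pieces 4 + 3 (1 cut) → $24 − $3 = $21.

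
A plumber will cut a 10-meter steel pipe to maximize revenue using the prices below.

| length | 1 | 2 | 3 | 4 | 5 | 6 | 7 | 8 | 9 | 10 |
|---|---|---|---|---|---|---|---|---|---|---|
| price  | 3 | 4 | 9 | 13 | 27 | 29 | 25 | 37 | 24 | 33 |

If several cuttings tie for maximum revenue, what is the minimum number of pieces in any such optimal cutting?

Consider every possible first cut. r[k] is the best of p[i]+r[k−i] over all sellable i≤k.
r[1] = 3
r[2] = max(3+3, 4+0) = 6
r[3] = max(3+6, 4+3, 9+0) = 9
r[4] = max(3+9, 4+6, 9+3, 13+0) = 13
r[5] = max(3+13, 4+9, 9+6, 13+3, 27+0) = 27
r[6] = max(3+27, 4+13, 9+9, 13+6, 27+3, 29+0) = 30
r[7] = max(3+30, 4+27, 9+13, …, 29+3, 25+0) = 33
r[8] = max(3+33, 4+30, 9+27, …, 25+3, 37+0) = 37
r[9] = max(3+37, 4+33, 9+30, …, 37+3, 24+0) = 40
r[10] = max(3+40, 4+37, 9+33, …, 24+3, 33+0) = 54
Maximum revenue is $54.
Now minimize piece count subject to staying optimal: for each k, pieces[k] = 1 + min over i with p[i]+r[k−i]=r[k] of pieces[k−i].
pieces[7] = 3
pieces[8] = 1
pieces[9] = 2
pieces[10] = 2

2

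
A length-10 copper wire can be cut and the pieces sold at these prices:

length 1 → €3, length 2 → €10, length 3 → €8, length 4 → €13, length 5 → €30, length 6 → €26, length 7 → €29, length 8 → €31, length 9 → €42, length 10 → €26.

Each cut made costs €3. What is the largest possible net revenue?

Consider every possible first cut. r[k] is the best of p[i]+r[k−i] over all sellable i≤k, charging 3 whenever i<k.
r[1] = 3
r[2] = max(3+3-3, 10+0) = 10
r[3] = max(3+10-3, 10+3-3, 8+0) = 10
r[4] = max(3+10-3, 10+10-3, 8+3-3, 13+0) = 17
r[5] = max(3+17-3, 10+10-3, 8+10-3, 13+3-3, 30+0) = 30
r[6] = max(3+30-3, 10+17-3, 8+10-3, 13+10-3, 30+3-3, 26+0) = 30
r[7] = max(3+30-3, 10+30-3, 8+17-3, …, 26+3-3, 29+0) = 37
r[8] = max(3+37-3, 10+30-3, 8+30-3, …, 29+3-3, 31+0) = 37
r[9] = max(3+37-3, 10+37-3, 8+30-3, …, 31+3-3, 42+0) = 44
r[10] = max(3+44-3, 10+37-3, 8+37-3, …, 42+3-3, 26+0) = 57
One optimal plan: pieces 5 + 5 (1 cut) → €60 − €3 = €57.

57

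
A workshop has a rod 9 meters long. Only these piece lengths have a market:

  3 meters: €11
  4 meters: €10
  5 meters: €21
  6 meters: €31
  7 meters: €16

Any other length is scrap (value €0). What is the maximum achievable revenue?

Build r[k] bottom-up: r[k] = max over allowed piece i of (p[i] + r[k−i]).
r[1] = 0
r[2] = 0
r[3] = 11
r[4] = max(11+0, 10+0) = 11
r[5] = max(11+0, 10+0, 21+0) = 21
r[6] = max(11+11, 10+0, 21+0, 31+0) = 31
r[7] = max(11+11, 10+11, 21+0, 31+0, 16+0) = 31
r[8] = max(11+21, 10+11, 21+11, 31+0, 16+0) = 32
r[9] = max(11+31, 10+21, 21+11, 31+11, 16+0) = 42
One optimal cutting: 6 + 3 → €42.

42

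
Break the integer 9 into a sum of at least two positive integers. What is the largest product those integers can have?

27

Fill P[k] for k=2..9: at each k try every first piece i and multiply by the better of (k−i) uncut or P[k−i].
P[2] = 1·max(1,0) = 1·1 = 1
P[3] = 1·max(2,1) = 1·2 = 2
P[4] = 2·max(2,1) = 2·2 = 4
P[5] = 2·max(3,2) = 2·3 = 6
P[6] = 3·max(3,2) = 3·3 = 9
P[7] = 2·max(5,6) = 2·6 = 12
P[8] = 2·max(6,9) = 2·9 = 18
P[9] = 3·max(6,9) = 3·9 = 27
One optimal split: 3 + 3 + 3; product 3·3·3 = 27.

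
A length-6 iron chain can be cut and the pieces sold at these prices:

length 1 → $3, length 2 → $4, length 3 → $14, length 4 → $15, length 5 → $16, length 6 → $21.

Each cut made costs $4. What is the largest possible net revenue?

Let r[k] be the best obtainable value from length k. For each k, try every first piece i and keep the best of price[i] + r[k−i] minus the 4 cut fee when i<k.
r[1] = 3
r[2] = max(3+3-4, 4+0) = 4
r[3] = max(3+4-4, 4+3-4, 14+0) = 14
r[4] = max(3+14-4, 4+4-4, 14+3-4, 15+0) = 15
r[5] = max(3+15-4, 4+14-4, 14+4-4, 15+3-4, 16+0) = 16
r[6] = max(3+16-4, 4+15-4, 14+14-4, 15+4-4, 16+3-4, 21+0) = 24
One optimal plan: pieces 3 + 3 (1 cut) → $28 − $4 = $24.

24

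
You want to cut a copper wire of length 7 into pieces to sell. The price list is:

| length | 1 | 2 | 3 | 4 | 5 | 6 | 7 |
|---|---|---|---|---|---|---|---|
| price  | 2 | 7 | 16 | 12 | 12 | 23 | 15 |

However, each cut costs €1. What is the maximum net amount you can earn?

32

Let r[k] be the best obtainable value from length k. For each k, try every first piece i and keep the best of price[i] + r[k−i] minus the 1 cut fee when i<k.
r[1] = 2
r[2] = 7
r[3] = 16
r[4] = 17  (first piece 1, then r[3]=16)
r[5] = 22  (first piece 2, then r[3]=16)
r[6] = 31  (first piece 3, then r[3]=16)
r[7] = 32  (first piece 1, then r[6]=31)
One optimal plan: pieces 3 + 3 + 1 (2 cuts) → €34 − €2 = €32.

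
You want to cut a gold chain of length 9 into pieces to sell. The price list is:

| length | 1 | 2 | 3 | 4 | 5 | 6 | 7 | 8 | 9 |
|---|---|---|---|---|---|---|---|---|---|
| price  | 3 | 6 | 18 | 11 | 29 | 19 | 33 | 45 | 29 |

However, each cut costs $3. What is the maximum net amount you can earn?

Consider every possible first cut. r[k] is the best of p[i]+r[k−i] over all sellable i≤k, charging 3 whenever i<k.
r[1] = 3
r[2] = 6
r[3] = 18
r[4] = 18  (first piece 1, then r[3]=18)
r[5] = 29
r[6] = 33  (first piece 3, then r[3]=18)
r[7] = 33  (first piece 1, then r[6]=33)
r[8] = 45
r[9] = 48  (first piece 3, then r[6]=33)
One optimal plan: pieces 3 + 3 + 3 (2 cuts) → $54 − $6 = $48.

48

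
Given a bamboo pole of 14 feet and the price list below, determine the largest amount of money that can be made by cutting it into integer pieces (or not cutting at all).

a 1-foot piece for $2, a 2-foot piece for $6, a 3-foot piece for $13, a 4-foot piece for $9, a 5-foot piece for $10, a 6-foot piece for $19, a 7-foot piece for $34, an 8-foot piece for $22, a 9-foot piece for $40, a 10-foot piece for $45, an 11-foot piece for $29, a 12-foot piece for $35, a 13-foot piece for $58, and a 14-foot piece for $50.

68

Consider every possible first cut. v[k] is the best of p[i]+v[k−i] over all sellable i≤k.
v[1] = 2
v[2] = max(2+2, 6+0) = 6
v[3] = max(2+6, 6+2, 13+0) = 13
v[4] = max(2+13, 6+6, 13+2, 9+0) = 15
v[5] = max(2+15, 6+13, 13+6, 9+2, 10+0) = 19
v[6] = max(2+19, 6+15, 13+13, 9+6, 10+2, 19+0) = 26
v[7] = max(2+26, 6+19, 13+15, …, 19+2, 34+0) = 34
v[8] = max(2+34, 6+26, 13+19, …, 34+2, 22+0) = 36
v[9] = max(2+36, 6+34, 13+26, …, 22+2, 40+0) = 40
v[10] = max(2+40, 6+36, 13+34, …, 40+2, 45+0) = 47
v[11] = max(2+47, 6+40, 13+36, …, 45+2, 29+0) = 49
v[12] = max(2+49, 6+47, 13+40, …, 29+2, 35+0) = 53
v[13] = max(2+53, 6+49, 13+47, …, 35+2, 58+0) = 60
v[14] = max(2+60, 6+53, 13+49, …, 58+2, 50+0) = 68
One optimal cutting: 7 + 7 → $34 + $34 = $68.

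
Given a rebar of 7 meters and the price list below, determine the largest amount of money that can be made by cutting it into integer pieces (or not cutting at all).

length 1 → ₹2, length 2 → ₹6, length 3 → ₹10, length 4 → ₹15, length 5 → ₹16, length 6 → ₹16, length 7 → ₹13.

25

Build v[k] bottom-up: v[k] = max over allowed piece i of (p[i] + v[k−i]).
v[1] = 2
v[2] = 6
v[3] = 10
v[4] = 15
v[5] = 17  (first piece 1, then v[4]=15)
v[6] = 21  (first piece 2, then v[4]=15)
v[7] = 25  (first piece 3, then v[4]=15)
One optimal cutting: 4 + 3 → ₹15 + ₹10 = ₹25.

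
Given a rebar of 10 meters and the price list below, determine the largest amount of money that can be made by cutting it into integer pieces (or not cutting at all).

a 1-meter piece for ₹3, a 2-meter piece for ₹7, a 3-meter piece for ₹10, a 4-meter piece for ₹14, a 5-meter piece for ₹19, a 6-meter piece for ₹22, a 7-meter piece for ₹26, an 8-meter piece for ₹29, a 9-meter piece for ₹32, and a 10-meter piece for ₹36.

38

Build r[k] bottom-up: r[k] = max over allowed piece i of (p[i] + r[k−i]).
r[1] = 3
r[2] = max(3+3, 7+0) = 7
r[3] = max(3+7, 7+3, 10+0) = 10
r[4] = max(3+10, 7+7, 10+3, 14+0) = 14
r[5] = max(3+14, 7+10, 10+7, 14+3, 19+0) = 19
r[6] = max(3+19, 7+14, 10+10, 14+7, 19+3, 22+0) = 22
r[7] = max(3+22, 7+19, 10+14, …, 22+3, 26+0) = 26
r[8] = max(3+26, 7+22, 10+19, …, 26+3, 29+0) = 29
r[9] = max(3+29, 7+26, 10+22, …, 29+3, 32+0) = 33
r[10] = max(3+33, 7+29, 10+26, …, 32+3, 36+0) = 38
One optimal cutting: 5 + 5 → ₹19 + ₹19 = ₹38.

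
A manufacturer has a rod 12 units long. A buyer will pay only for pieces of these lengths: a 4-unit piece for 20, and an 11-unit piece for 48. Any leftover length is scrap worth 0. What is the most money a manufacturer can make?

60

Let r[k] be the best obtainable value from length k. For each k, try every first piece i and keep the best of price[i] + r[k−i].
r[1] = 0
r[2] = 0
r[3] = 0
r[4] = 20
r[5] = 20
r[6] = 20
r[7] = 20
r[8] = 40  (first piece 4, then r[4]=20)
r[9] = 40
r[10] = 40
r[11] = 48
r[12] = 60  (first piece 4, then r[8]=40)
One optimal cutting: 4 + 4 + 4 → 60.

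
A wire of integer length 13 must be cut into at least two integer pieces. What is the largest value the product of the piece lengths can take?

Define P[k] = max over 1≤i<k of i · max(k−i, P[k−i]); the inner max lets the remainder stay uncut if that's better.
Small cases: P[2]=1, P[3]=2, P[4]=4, P[5]=6, P[6]=9.
P[7] = 2×max(5,6) = 2×6 = 12
P[8] = 2×max(6,9) = 2×9 = 18
P[9] = 3×max(6,9) = 3×9 = 27
P[10] = 2×max(8,18) = 2×18 = 36
P[11] = 2×max(9,27) = 2×27 = 54
P[12] = 3×max(9,27) = 3×27 = 81
P[13] = 2×max(11,54) = 2×54 = 108
One optimal split: 3 + 3 + 3 + 2 + 2; product 3×3×3×2×2 = 108.

108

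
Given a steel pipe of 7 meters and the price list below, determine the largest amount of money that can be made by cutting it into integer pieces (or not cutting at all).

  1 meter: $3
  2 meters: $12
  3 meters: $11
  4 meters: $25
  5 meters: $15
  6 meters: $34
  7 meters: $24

Consider every possible first cut. v[k] is the best of p[i]+v[k−i] over all sellable i≤k.
v[1] = 3
v[2] = max(3+3, 12+0) = 12
v[3] = max(3+12, 12+3, 11+0) = 15
v[4] = max(3+15, 12+12, 11+3, 25+0) = 25
v[5] = max(3+25, 12+15, 11+12, 25+3, 15+0) = 28
v[6] = max(3+28, 12+25, 11+15, 25+12, 15+3, 34+0) = 37
v[7] = max(3+37, 12+28, 11+25, …, 34+3, 24+0) = 40
One optimal cutting: 4 + 2 + 1 → $25 + $12 + $3 = $40.

40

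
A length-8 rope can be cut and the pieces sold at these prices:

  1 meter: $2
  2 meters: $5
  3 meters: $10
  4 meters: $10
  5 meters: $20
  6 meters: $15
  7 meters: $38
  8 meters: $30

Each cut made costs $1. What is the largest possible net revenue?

Build r[k] bottom-up: r[k] = max over allowed piece i of (p[i] + r[k−i]) − 1 per cut.
r[1] = 2
r[2] = 5
r[3] = 10
r[4] = 11  (first piece 1, then r[3]=10)
r[5] = 20
r[6] = 21  (first piece 1, then r[5]=20)
r[7] = 38
r[8] = 39  (first piece 1, then r[7]=38)
One optimal plan: pieces 7 + 1 (1 cut) → $40 − $1 = $39.

39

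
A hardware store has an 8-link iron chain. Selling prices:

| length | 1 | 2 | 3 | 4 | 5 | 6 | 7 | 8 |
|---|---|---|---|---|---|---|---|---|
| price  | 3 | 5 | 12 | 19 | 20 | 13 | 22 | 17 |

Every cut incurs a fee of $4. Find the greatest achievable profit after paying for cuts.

34

Consider every possible first cut. net[k] is the best of p[i]+net[k−i] over all sellable i≤k, charging 4 whenever i<k.
net[1] = 3
net[2] = max(3+3-4, 5+0) = 5
net[3] = max(3+5-4, 5+3-4, 12+0) = 12
net[4] = max(3+12-4, 5+5-4, 12+3-4, 19+0) = 19
net[5] = max(3+19-4, 5+12-4, 12+5-4, 19+3-4, 20+0) = 20
net[6] = max(3+20-4, 5+19-4, 12+12-4, 19+5-4, 20+3-4, 13+0) = 20
net[7] = max(3+20-4, 5+20-4, 12+19-4, …, 13+3-4, 22+0) = 27
net[8] = max(3+27-4, 5+20-4, 12+20-4, …, 22+3-4, 17+0) = 34
One optimal plan: pieces 4 + 4 (1 cut) → $38 − $4 = $34.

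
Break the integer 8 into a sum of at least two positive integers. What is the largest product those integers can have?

Let P[k] be the best product for length k (with at least one cut). For each first piece i, the rest contributes max(k−i, P[k−i]).
P[2] = 1×max(1,0) = 1×1 = 1
P[3] = 1×max(2,1) = 1×2 = 2
P[4] = 2×max(2,1) = 2×2 = 4
P[5] = 2×max(3,2) = 2×3 = 6
P[6] = 3×max(3,2) = 3×3 = 9
P[7] = 2×max(5,6) = 2×6 = 12
P[8] = 2×max(6,9) = 2×9 = 18
One optimal split: 3 + 3 + 2; product 3×3×2 = 18.

18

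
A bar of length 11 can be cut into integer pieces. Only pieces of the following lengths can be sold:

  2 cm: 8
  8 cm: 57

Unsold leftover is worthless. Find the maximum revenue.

65

Let f[k] be the best obtainable value from length k. For each k, try every first piece i and keep the best of price[i] + f[k−i].
f[1] = 0
f[2] = 8
f[3] = 8
f[4] = 16  (first piece 2, then f[2]=8)
f[5] = 16
f[6] = 24  (first piece 2, then f[4]=16)
f[7] = 24
f[8] = 57
f[9] = 57
f[10] = 65  (first piece 2, then f[8]=57)
f[11] = 65
One optimal cutting: pieces 8 + 2 with 1 cm of scrap → 65.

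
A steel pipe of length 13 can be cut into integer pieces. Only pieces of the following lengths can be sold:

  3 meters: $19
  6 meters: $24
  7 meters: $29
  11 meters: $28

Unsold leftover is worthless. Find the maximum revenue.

Consider every possible first cut. best[k] is the best of p[i]+best[k−i] over all sellable i≤k.
best[1] = 0
best[2] = 0
best[3] = 19
best[4] = 19
best[5] = 19
best[6] = max(19+19, 24+0) = 38
best[7] = max(19+19, 24+0, 29+0) = 38
best[8] = max(19+19, 24+0, 29+0) = 38
best[9] = max(19+38, 24+19, 29+0) = 57
best[10] = max(19+38, 24+19, 29+19) = 57
best[11] = max(19+38, 24+19, 29+19, 28+0) = 57
best[12] = max(19+57, 24+38, 29+19, 28+0) = 76
best[13] = max(19+57, 24+38, 29+38, 28+0) = 76
One optimal cutting: pieces 3 + 3 + 3 + 3 with 1 meter of scrap → $76.

76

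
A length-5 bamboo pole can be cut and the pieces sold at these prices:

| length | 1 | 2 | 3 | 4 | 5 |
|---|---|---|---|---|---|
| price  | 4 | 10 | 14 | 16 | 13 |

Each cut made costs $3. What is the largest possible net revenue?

Consider every possible first cut. r[k] is the best of p[i]+r[k−i] over all sellable i≤k, charging 3 whenever i<k.
r[1] = 4
r[2] = 10
r[3] = 14
r[4] = 17  (first piece 2, then r[2]=10)
r[5] = 21  (first piece 2, then r[3]=14)
One optimal plan: pieces 3 + 2 (1 cut) → $24 − $3 = $21.

21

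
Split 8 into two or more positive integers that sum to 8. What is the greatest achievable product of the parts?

18

Define m[k] = max over 1≤i<k of i · max(k−i, m[k−i]); the inner max lets the remainder stay uncut if that's better.
m[2] = 1·max(1,0) = 1·1 = 1
m[3] = max(1·2, 2·1) = 2
m[4] = max(1·3, 2·2, 3·1) = 4
m[5] = max(1·4, 2·3, 3·2, 4·1) = 6
m[6] = max(1·6, 2·4, 3·3, 4·2, 5·1) = 9
m[7] = max(1·9, 2·6, 3·4, 4·3, 5·2, 6·1) = 12
m[8] = max(1·12, 2·9, 3·6, …, 6·2, 7·1) = 18
One optimal split: 3 + 3 + 2; product 3·3·2 = 18.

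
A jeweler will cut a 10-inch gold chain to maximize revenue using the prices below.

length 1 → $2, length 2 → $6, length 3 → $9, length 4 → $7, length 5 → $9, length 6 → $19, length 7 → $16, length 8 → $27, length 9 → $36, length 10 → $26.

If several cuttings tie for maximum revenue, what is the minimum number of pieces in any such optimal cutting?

Consider every possible first cut. r[k] is the best of p[i]+r[k−i] over all sellable i≤k.
r[1] = 2
r[2] = 6
r[3] = 9
r[4] = 12  (first piece 2, then r[2]=6)
r[5] = 15  (first piece 2, then r[3]=9)
r[6] = 19
r[7] = 21  (first piece 1, then r[6]=19)
r[8] = 27
r[9] = 36
r[10] = 38  (first piece 1, then r[9]=36)
Maximum revenue is $38.
Now minimize piece count subject to staying optimal: for each k, pieces[k] = 1 + min over i with p[i]+r[k−i]=r[k] of pieces[k−i].
pieces[7] = 2
pieces[8] = 1
pieces[9] = 1
pieces[10] = 2

2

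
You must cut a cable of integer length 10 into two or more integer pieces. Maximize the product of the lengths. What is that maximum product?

Define m[k] = max over 1≤i<k of i · max(k−i, m[k−i]); the inner max lets the remainder stay uncut if that's better.
Small cases: m[2]=1, m[3]=2, m[4]=4, m[5]=6.
m[6] = 3*max(3,2) = 3*3 = 9
m[7] = 2*max(5,6) = 2*6 = 12
m[8] = 2*max(6,9) = 2*9 = 18
m[9] = 3*max(6,9) = 3*9 = 27
m[10] = 2*max(8,18) = 2*18 = 36
One optimal split: 3 + 3 + 2 + 2; product 3*3*2*2 = 36.

36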